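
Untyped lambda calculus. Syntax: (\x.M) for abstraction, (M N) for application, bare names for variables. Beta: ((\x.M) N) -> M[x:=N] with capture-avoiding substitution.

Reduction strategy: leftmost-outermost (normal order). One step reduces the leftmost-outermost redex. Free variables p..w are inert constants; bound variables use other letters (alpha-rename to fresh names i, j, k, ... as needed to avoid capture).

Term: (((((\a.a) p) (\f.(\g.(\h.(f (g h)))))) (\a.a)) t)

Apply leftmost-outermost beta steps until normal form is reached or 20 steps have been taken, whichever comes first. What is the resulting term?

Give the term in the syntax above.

Step 0: (((((\a.a) p) (\f.(\g.(\h.(f (g h)))))) (\a.a)) t)
Step 1: (((p (\f.(\g.(\h.(f (g h)))))) (\a.a)) t)

Answer: (((p (\f.(\g.(\h.(f (g h)))))) (\a.a)) t)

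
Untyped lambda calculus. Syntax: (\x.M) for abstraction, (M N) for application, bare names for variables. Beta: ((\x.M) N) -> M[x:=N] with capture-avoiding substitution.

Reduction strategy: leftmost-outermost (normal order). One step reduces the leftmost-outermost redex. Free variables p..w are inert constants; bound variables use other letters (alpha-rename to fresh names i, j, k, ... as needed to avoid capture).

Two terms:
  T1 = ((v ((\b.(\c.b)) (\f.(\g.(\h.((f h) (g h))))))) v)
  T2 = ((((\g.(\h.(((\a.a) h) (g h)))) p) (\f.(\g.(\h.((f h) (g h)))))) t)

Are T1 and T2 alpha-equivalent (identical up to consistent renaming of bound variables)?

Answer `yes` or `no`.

Term 1: ((v ((\b.(\c.b)) (\f.(\g.(\h.((f h) (g h))))))) v)
Term 2: ((((\g.(\h.(((\a.a) h) (g h)))) p) (\f.(\g.(\h.((f h) (g h)))))) t)
Alpha-equivalence: compare structure up to binder renaming.
Result: False

Answer: no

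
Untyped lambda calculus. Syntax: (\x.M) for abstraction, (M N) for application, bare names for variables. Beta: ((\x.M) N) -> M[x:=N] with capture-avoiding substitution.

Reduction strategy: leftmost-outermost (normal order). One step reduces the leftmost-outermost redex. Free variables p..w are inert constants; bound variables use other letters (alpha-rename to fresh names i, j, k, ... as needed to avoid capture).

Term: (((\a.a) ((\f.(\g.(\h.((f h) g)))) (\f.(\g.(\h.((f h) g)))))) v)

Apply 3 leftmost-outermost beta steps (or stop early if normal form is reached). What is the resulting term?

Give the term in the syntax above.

Step 0: (((\a.a) ((\f.(\g.(\h.((f h) g)))) (\f.(\g.(\h.((f h) g)))))) v)
Step 1: (((\f.(\g.(\h.((f h) g)))) (\f.(\g.(\h.((f h) g))))) v)
Step 2: ((\g.(\h.(((\f.(\g.(\h.((f h) g)))) h) g))) v)
Step 3: (\h.(((\f.(\g.(\h.((f h) g)))) h) v))

Answer: (\h.(((\f.(\g.(\h.((f h) g)))) h) v))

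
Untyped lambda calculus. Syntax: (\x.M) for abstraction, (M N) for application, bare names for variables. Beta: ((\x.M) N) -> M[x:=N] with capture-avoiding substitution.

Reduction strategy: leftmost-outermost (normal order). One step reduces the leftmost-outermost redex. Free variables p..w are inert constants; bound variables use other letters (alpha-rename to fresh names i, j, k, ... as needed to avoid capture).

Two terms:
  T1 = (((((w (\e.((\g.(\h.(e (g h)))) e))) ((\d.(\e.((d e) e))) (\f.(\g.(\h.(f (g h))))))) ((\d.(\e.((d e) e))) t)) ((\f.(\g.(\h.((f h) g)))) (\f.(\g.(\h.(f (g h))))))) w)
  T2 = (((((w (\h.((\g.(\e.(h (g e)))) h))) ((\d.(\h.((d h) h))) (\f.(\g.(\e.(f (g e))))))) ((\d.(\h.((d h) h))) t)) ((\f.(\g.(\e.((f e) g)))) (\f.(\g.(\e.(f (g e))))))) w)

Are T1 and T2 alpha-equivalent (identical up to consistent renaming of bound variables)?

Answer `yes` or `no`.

Answer: yes

Derivation:
Term 1: (((((w (\e.((\g.(\h.(e (g h)))) e))) ((\d.(\e.((d e) e))) (\f.(\g.(\h.(f (g h))))))) ((\d.(\e.((d e) e))) t)) ((\f.(\g.(\h.((f h) g)))) (\f.(\g.(\h.(f (g h))))))) w)
Term 2: (((((w (\h.((\g.(\e.(h (g e)))) h))) ((\d.(\h.((d h) h))) (\f.(\g.(\e.(f (g e))))))) ((\d.(\h.((d h) h))) t)) ((\f.(\g.(\e.((f e) g)))) (\f.(\g.(\e.(f (g e))))))) w)
Alpha-equivalence: compare structure up to binder renaming.
Result: True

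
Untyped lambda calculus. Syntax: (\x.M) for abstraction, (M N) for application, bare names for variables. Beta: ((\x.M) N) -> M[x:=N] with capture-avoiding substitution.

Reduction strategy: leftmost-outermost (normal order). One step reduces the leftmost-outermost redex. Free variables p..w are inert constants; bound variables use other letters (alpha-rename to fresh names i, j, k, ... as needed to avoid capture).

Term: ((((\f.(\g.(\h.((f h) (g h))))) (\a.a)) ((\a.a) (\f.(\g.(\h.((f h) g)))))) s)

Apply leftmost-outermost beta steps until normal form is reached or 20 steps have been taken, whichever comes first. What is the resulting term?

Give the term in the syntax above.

Step 0: ((((\f.(\g.(\h.((f h) (g h))))) (\a.a)) ((\a.a) (\f.(\g.(\h.((f h) g)))))) s)
Step 1: (((\g.(\h.(((\a.a) h) (g h)))) ((\a.a) (\f.(\g.(\h.((f h) g)))))) s)
Step 2: ((\h.(((\a.a) h) (((\a.a) (\f.(\g.(\h.((f h) g))))) h))) s)
Step 3: (((\a.a) s) (((\a.a) (\f.(\g.(\h.((f h) g))))) s))
Step 4: (s (((\a.a) (\f.(\g.(\h.((f h) g))))) s))
Step 5: (s ((\f.(\g.(\h.((f h) g)))) s))
Step 6: (s (\g.(\h.((s h) g))))

Answer: (s (\g.(\h.((s h) g))))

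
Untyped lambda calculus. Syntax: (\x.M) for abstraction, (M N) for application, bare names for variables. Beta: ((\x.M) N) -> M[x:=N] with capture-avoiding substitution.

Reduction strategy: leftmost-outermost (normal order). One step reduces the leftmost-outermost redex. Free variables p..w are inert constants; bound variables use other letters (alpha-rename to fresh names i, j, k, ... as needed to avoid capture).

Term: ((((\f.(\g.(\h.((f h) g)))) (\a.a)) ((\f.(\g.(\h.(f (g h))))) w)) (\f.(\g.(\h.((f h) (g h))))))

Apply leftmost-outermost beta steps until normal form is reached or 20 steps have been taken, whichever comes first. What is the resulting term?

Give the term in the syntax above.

Step 0: ((((\f.(\g.(\h.((f h) g)))) (\a.a)) ((\f.(\g.(\h.(f (g h))))) w)) (\f.(\g.(\h.((f h) (g h))))))
Step 1: (((\g.(\h.(((\a.a) h) g))) ((\f.(\g.(\h.(f (g h))))) w)) (\f.(\g.(\h.((f h) (g h))))))
Step 2: ((\h.(((\a.a) h) ((\f.(\g.(\h.(f (g h))))) w))) (\f.(\g.(\h.((f h) (g h))))))
Step 3: (((\a.a) (\f.(\g.(\h.((f h) (g h)))))) ((\f.(\g.(\h.(f (g h))))) w))
Step 4: ((\f.(\g.(\h.((f h) (g h))))) ((\f.(\g.(\h.(f (g h))))) w))
Step 5: (\g.(\h.((((\f.(\g.(\h.(f (g h))))) w) h) (g h))))
Step 6: (\g.(\h.(((\g.(\h.(w (g h)))) h) (g h))))
Step 7: (\g.(\h.((\i.(w (h i))) (g h))))
Step 8: (\g.(\h.(w (h (g h)))))

Answer: (\g.(\h.(w (h (g h)))))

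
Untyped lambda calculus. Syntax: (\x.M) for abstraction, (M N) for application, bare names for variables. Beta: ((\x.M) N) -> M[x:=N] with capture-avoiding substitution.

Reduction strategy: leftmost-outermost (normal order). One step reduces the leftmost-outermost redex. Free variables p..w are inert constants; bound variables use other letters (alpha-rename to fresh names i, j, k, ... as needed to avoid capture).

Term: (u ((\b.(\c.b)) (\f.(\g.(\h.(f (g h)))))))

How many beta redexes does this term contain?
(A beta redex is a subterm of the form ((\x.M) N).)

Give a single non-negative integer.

Term: (u ((\b.(\c.b)) (\f.(\g.(\h.(f (g h)))))))
  Redex: ((\b.(\c.b)) (\f.(\g.(\h.(f (g h))))))
Total redexes: 1

Answer: 1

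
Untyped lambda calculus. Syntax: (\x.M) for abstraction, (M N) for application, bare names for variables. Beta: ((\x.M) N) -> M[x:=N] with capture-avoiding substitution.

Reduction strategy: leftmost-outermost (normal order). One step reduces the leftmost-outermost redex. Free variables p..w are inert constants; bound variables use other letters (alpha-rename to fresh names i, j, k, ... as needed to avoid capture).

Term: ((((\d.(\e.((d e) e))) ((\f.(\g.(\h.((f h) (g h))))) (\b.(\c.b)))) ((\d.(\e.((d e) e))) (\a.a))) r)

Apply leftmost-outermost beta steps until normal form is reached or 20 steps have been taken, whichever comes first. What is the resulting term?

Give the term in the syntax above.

Answer: (r r)

Derivation:
Step 0: ((((\d.(\e.((d e) e))) ((\f.(\g.(\h.((f h) (g h))))) (\b.(\c.b)))) ((\d.(\e.((d e) e))) (\a.a))) r)
Step 1: (((\e.((((\f.(\g.(\h.((f h) (g h))))) (\b.(\c.b))) e) e)) ((\d.(\e.((d e) e))) (\a.a))) r)
Step 2: (((((\f.(\g.(\h.((f h) (g h))))) (\b.(\c.b))) ((\d.(\e.((d e) e))) (\a.a))) ((\d.(\e.((d e) e))) (\a.a))) r)
Step 3: ((((\g.(\h.(((\b.(\c.b)) h) (g h)))) ((\d.(\e.((d e) e))) (\a.a))) ((\d.(\e.((d e) e))) (\a.a))) r)
Step 4: (((\h.(((\b.(\c.b)) h) (((\d.(\e.((d e) e))) (\a.a)) h))) ((\d.(\e.((d e) e))) (\a.a))) r)
Step 5: ((((\b.(\c.b)) ((\d.(\e.((d e) e))) (\a.a))) (((\d.(\e.((d e) e))) (\a.a)) ((\d.(\e.((d e) e))) (\a.a)))) r)
Step 6: (((\c.((\d.(\e.((d e) e))) (\a.a))) (((\d.(\e.((d e) e))) (\a.a)) ((\d.(\e.((d e) e))) (\a.a)))) r)
Step 7: (((\d.(\e.((d e) e))) (\a.a)) r)
Step 8: ((\e.(((\a.a) e) e)) r)
Step 9: (((\a.a) r) r)
Step 10: (r r)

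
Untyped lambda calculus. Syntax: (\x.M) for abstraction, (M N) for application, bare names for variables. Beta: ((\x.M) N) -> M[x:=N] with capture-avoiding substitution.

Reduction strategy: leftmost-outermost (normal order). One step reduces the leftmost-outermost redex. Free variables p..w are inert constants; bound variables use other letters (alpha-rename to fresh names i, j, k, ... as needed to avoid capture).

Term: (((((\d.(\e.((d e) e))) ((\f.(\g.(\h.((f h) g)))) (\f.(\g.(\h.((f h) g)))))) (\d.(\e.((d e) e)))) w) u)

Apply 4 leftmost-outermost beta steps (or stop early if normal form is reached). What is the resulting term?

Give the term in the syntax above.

Answer: ((((\h.(((\f.(\g.(\h.((f h) g)))) h) (\d.(\e.((d e) e))))) (\d.(\e.((d e) e)))) w) u)

Derivation:
Step 0: (((((\d.(\e.((d e) e))) ((\f.(\g.(\h.((f h) g)))) (\f.(\g.(\h.((f h) g)))))) (\d.(\e.((d e) e)))) w) u)
Step 1: ((((\e.((((\f.(\g.(\h.((f h) g)))) (\f.(\g.(\h.((f h) g))))) e) e)) (\d.(\e.((d e) e)))) w) u)
Step 2: ((((((\f.(\g.(\h.((f h) g)))) (\f.(\g.(\h.((f h) g))))) (\d.(\e.((d e) e)))) (\d.(\e.((d e) e)))) w) u)
Step 3: (((((\g.(\h.(((\f.(\g.(\h.((f h) g)))) h) g))) (\d.(\e.((d e) e)))) (\d.(\e.((d e) e)))) w) u)
Step 4: ((((\h.(((\f.(\g.(\h.((f h) g)))) h) (\d.(\e.((d e) e))))) (\d.(\e.((d e) e)))) w) u)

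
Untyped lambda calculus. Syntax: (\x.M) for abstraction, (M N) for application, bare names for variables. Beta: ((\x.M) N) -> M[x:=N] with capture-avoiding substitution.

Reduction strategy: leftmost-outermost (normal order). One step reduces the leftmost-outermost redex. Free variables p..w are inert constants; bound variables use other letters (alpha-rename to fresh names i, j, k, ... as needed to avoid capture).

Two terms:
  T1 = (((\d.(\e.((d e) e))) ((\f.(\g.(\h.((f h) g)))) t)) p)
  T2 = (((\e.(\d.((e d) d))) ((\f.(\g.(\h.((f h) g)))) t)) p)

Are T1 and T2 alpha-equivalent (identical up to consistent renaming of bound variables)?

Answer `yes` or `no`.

Answer: yes

Derivation:
Term 1: (((\d.(\e.((d e) e))) ((\f.(\g.(\h.((f h) g)))) t)) p)
Term 2: (((\e.(\d.((e d) d))) ((\f.(\g.(\h.((f h) g)))) t)) p)
Alpha-equivalence: compare structure up to binder renaming.
Result: True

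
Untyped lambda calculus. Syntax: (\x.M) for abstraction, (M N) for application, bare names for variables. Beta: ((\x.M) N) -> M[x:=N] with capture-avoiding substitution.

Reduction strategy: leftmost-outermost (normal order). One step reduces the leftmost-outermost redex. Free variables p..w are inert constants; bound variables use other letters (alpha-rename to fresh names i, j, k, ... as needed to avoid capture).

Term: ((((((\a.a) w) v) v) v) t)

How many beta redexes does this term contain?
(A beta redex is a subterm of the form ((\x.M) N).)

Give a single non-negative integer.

Answer: 1

Derivation:
Term: ((((((\a.a) w) v) v) v) t)
  Redex: ((\a.a) w)
Total redexes: 1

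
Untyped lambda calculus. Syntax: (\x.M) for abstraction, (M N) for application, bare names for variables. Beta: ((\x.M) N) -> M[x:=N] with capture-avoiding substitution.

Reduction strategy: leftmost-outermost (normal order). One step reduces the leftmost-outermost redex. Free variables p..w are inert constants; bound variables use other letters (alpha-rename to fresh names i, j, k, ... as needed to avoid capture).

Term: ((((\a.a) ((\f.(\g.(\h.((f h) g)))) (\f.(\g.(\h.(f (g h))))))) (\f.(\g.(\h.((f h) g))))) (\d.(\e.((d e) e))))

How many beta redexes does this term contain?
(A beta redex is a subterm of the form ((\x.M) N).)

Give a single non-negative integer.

Answer: 2

Derivation:
Term: ((((\a.a) ((\f.(\g.(\h.((f h) g)))) (\f.(\g.(\h.(f (g h))))))) (\f.(\g.(\h.((f h) g))))) (\d.(\e.((d e) e))))
  Redex: ((\a.a) ((\f.(\g.(\h.((f h) g)))) (\f.(\g.(\h.(f (g h)))))))
  Redex: ((\f.(\g.(\h.((f h) g)))) (\f.(\g.(\h.(f (g h))))))
Total redexes: 2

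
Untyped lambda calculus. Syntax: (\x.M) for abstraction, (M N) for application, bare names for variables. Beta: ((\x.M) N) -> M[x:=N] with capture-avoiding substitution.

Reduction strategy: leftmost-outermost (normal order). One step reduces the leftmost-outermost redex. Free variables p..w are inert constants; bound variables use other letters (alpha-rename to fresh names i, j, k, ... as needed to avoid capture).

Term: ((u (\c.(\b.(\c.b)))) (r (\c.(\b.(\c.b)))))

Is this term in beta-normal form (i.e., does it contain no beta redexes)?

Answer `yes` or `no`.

Answer: yes

Derivation:
Term: ((u (\c.(\b.(\c.b)))) (r (\c.(\b.(\c.b)))))
No beta redexes found.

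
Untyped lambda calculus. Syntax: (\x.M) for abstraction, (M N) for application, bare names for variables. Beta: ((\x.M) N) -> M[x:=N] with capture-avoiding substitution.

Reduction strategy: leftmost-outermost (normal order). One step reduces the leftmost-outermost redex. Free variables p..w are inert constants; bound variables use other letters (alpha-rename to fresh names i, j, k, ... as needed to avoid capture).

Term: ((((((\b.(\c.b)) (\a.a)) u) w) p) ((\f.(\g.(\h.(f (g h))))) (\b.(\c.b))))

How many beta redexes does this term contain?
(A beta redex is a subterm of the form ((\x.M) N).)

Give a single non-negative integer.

Answer: 2

Derivation:
Term: ((((((\b.(\c.b)) (\a.a)) u) w) p) ((\f.(\g.(\h.(f (g h))))) (\b.(\c.b))))
  Redex: ((\b.(\c.b)) (\a.a))
  Redex: ((\f.(\g.(\h.(f (g h))))) (\b.(\c.b)))
Total redexes: 2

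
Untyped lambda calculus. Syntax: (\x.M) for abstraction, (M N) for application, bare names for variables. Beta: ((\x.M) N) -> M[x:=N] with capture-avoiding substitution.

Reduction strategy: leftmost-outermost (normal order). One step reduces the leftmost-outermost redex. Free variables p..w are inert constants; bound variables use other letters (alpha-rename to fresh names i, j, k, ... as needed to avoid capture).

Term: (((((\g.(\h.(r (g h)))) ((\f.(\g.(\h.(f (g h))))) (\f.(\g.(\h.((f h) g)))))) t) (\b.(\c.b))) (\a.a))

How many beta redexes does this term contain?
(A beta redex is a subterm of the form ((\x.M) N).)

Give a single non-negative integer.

Answer: 2

Derivation:
Term: (((((\g.(\h.(r (g h)))) ((\f.(\g.(\h.(f (g h))))) (\f.(\g.(\h.((f h) g)))))) t) (\b.(\c.b))) (\a.a))
  Redex: ((\g.(\h.(r (g h)))) ((\f.(\g.(\h.(f (g h))))) (\f.(\g.(\h.((f h) g))))))
  Redex: ((\f.(\g.(\h.(f (g h))))) (\f.(\g.(\h.((f h) g)))))
Total redexes: 2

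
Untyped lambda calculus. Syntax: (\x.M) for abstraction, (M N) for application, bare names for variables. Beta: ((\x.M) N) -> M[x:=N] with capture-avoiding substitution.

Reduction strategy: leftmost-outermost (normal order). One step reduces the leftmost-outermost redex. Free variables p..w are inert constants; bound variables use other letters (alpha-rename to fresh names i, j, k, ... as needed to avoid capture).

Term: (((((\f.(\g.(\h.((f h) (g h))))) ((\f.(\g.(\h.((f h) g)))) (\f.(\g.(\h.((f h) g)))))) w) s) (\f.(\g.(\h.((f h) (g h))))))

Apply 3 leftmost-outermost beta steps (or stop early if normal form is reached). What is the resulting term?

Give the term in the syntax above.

Answer: (((((\f.(\g.(\h.((f h) g)))) (\f.(\g.(\h.((f h) g))))) s) (w s)) (\f.(\g.(\h.((f h) (g h))))))

Derivation:
Step 0: (((((\f.(\g.(\h.((f h) (g h))))) ((\f.(\g.(\h.((f h) g)))) (\f.(\g.(\h.((f h) g)))))) w) s) (\f.(\g.(\h.((f h) (g h))))))
Step 1: ((((\g.(\h.((((\f.(\g.(\h.((f h) g)))) (\f.(\g.(\h.((f h) g))))) h) (g h)))) w) s) (\f.(\g.(\h.((f h) (g h))))))
Step 2: (((\h.((((\f.(\g.(\h.((f h) g)))) (\f.(\g.(\h.((f h) g))))) h) (w h))) s) (\f.(\g.(\h.((f h) (g h))))))
Step 3: (((((\f.(\g.(\h.((f h) g)))) (\f.(\g.(\h.((f h) g))))) s) (w s)) (\f.(\g.(\h.((f h) (g h))))))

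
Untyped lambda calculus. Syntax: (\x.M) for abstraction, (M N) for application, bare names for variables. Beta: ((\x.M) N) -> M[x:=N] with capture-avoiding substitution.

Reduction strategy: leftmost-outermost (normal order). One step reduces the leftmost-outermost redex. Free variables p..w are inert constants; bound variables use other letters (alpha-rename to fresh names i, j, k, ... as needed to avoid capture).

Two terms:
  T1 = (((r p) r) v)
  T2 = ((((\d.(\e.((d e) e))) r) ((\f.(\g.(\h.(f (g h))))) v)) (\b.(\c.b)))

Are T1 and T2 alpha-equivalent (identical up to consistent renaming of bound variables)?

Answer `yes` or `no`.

Answer: no

Derivation:
Term 1: (((r p) r) v)
Term 2: ((((\d.(\e.((d e) e))) r) ((\f.(\g.(\h.(f (g h))))) v)) (\b.(\c.b)))
Alpha-equivalence: compare structure up to binder renaming.
Result: False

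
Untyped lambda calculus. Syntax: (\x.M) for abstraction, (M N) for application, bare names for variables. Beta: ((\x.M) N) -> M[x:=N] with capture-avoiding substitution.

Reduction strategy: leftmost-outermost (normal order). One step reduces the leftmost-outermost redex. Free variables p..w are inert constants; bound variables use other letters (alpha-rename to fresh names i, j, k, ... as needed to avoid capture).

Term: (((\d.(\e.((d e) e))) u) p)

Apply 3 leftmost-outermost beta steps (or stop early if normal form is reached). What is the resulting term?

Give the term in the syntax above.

Answer: ((u p) p)

Derivation:
Step 0: (((\d.(\e.((d e) e))) u) p)
Step 1: ((\e.((u e) e)) p)
Step 2: ((u p) p)
Step 3: (normal form reached)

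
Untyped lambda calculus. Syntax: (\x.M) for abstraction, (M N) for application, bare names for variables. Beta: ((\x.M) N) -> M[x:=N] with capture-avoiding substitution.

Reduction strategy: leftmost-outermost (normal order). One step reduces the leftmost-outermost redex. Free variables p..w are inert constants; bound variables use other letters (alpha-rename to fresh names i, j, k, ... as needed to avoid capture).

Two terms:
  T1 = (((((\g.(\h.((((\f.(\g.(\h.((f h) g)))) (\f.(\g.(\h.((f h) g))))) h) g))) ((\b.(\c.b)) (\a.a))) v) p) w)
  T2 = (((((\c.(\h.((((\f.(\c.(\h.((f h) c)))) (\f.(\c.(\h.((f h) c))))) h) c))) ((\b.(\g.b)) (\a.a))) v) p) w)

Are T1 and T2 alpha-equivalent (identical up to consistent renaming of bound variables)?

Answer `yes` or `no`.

Answer: yes

Derivation:
Term 1: (((((\g.(\h.((((\f.(\g.(\h.((f h) g)))) (\f.(\g.(\h.((f h) g))))) h) g))) ((\b.(\c.b)) (\a.a))) v) p) w)
Term 2: (((((\c.(\h.((((\f.(\c.(\h.((f h) c)))) (\f.(\c.(\h.((f h) c))))) h) c))) ((\b.(\g.b)) (\a.a))) v) p) w)
Alpha-equivalence: compare structure up to binder renaming.
Result: True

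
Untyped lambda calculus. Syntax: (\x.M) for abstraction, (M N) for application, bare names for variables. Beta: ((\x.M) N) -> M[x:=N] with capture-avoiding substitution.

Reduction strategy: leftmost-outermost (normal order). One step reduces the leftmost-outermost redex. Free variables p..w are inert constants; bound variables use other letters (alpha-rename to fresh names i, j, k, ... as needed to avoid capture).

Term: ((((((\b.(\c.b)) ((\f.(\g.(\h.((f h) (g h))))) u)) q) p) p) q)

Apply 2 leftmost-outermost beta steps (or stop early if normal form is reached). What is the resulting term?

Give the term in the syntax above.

Answer: (((((\f.(\g.(\h.((f h) (g h))))) u) p) p) q)

Derivation:
Step 0: ((((((\b.(\c.b)) ((\f.(\g.(\h.((f h) (g h))))) u)) q) p) p) q)
Step 1: (((((\c.((\f.(\g.(\h.((f h) (g h))))) u)) q) p) p) q)
Step 2: (((((\f.(\g.(\h.((f h) (g h))))) u) p) p) q)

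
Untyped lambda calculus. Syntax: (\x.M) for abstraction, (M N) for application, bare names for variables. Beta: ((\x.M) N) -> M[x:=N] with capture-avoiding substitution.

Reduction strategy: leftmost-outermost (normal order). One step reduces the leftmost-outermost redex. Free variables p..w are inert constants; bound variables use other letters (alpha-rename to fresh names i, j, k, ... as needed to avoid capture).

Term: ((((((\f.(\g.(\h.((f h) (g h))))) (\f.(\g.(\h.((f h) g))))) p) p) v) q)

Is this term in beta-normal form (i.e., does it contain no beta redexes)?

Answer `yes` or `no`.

Answer: no

Derivation:
Term: ((((((\f.(\g.(\h.((f h) (g h))))) (\f.(\g.(\h.((f h) g))))) p) p) v) q)
Found 1 beta redex(es).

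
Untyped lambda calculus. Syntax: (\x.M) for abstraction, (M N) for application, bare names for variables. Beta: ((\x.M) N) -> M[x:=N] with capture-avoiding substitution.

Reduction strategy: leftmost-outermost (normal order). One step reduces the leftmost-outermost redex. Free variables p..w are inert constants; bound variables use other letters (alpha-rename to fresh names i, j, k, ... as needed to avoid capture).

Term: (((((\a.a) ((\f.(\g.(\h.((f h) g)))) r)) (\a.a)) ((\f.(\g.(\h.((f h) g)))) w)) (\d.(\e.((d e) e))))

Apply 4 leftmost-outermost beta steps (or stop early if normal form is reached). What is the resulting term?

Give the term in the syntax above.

Step 0: (((((\a.a) ((\f.(\g.(\h.((f h) g)))) r)) (\a.a)) ((\f.(\g.(\h.((f h) g)))) w)) (\d.(\e.((d e) e))))
Step 1: (((((\f.(\g.(\h.((f h) g)))) r) (\a.a)) ((\f.(\g.(\h.((f h) g)))) w)) (\d.(\e.((d e) e))))
Step 2: ((((\g.(\h.((r h) g))) (\a.a)) ((\f.(\g.(\h.((f h) g)))) w)) (\d.(\e.((d e) e))))
Step 3: (((\h.((r h) (\a.a))) ((\f.(\g.(\h.((f h) g)))) w)) (\d.(\e.((d e) e))))
Step 4: (((r ((\f.(\g.(\h.((f h) g)))) w)) (\a.a)) (\d.(\e.((d e) e))))

Answer: (((r ((\f.(\g.(\h.((f h) g)))) w)) (\a.a)) (\d.(\e.((d e) e))))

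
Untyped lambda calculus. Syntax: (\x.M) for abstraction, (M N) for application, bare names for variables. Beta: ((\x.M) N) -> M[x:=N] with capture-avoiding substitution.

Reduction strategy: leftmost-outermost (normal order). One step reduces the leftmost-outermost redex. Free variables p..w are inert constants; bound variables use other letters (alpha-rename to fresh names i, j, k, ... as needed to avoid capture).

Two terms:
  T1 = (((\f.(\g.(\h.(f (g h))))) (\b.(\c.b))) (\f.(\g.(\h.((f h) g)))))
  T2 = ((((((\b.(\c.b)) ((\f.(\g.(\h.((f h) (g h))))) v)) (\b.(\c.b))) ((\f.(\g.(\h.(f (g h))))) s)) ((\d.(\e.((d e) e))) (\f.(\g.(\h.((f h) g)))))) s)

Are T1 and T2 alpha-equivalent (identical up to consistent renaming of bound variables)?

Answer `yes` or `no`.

Term 1: (((\f.(\g.(\h.(f (g h))))) (\b.(\c.b))) (\f.(\g.(\h.((f h) g)))))
Term 2: ((((((\b.(\c.b)) ((\f.(\g.(\h.((f h) (g h))))) v)) (\b.(\c.b))) ((\f.(\g.(\h.(f (g h))))) s)) ((\d.(\e.((d e) e))) (\f.(\g.(\h.((f h) g)))))) s)
Alpha-equivalence: compare structure up to binder renaming.
Result: False

Answer: no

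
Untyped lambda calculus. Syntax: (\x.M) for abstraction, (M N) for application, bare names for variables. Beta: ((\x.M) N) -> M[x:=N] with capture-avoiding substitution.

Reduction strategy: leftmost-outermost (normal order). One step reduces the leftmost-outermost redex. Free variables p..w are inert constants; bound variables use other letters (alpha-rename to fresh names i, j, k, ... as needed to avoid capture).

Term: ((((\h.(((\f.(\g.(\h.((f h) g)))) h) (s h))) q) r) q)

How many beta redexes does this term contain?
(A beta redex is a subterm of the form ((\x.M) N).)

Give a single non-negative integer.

Term: ((((\h.(((\f.(\g.(\h.((f h) g)))) h) (s h))) q) r) q)
  Redex: ((\h.(((\f.(\g.(\h.((f h) g)))) h) (s h))) q)
  Redex: ((\f.(\g.(\h.((f h) g)))) h)
Total redexes: 2

Answer: 2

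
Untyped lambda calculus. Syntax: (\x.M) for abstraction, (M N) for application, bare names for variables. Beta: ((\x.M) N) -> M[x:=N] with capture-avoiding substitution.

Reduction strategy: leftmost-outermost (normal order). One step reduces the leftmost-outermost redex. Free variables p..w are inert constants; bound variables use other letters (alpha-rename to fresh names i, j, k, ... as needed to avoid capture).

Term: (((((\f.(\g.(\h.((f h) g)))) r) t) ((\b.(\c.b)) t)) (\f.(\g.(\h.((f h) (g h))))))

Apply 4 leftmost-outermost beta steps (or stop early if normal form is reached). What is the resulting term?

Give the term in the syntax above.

Step 0: (((((\f.(\g.(\h.((f h) g)))) r) t) ((\b.(\c.b)) t)) (\f.(\g.(\h.((f h) (g h))))))
Step 1: ((((\g.(\h.((r h) g))) t) ((\b.(\c.b)) t)) (\f.(\g.(\h.((f h) (g h))))))
Step 2: (((\h.((r h) t)) ((\b.(\c.b)) t)) (\f.(\g.(\h.((f h) (g h))))))
Step 3: (((r ((\b.(\c.b)) t)) t) (\f.(\g.(\h.((f h) (g h))))))
Step 4: (((r (\c.t)) t) (\f.(\g.(\h.((f h) (g h))))))

Answer: (((r (\c.t)) t) (\f.(\g.(\h.((f h) (g h))))))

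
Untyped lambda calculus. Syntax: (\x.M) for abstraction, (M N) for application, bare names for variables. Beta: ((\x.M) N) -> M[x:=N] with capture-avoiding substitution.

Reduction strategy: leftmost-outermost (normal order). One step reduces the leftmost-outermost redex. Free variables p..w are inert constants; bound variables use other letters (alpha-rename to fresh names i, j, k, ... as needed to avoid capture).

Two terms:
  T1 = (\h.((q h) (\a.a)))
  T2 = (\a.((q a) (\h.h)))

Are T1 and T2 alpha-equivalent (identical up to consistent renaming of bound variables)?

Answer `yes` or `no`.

Answer: yes

Derivation:
Term 1: (\h.((q h) (\a.a)))
Term 2: (\a.((q a) (\h.h)))
Alpha-equivalence: compare structure up to binder renaming.
Result: True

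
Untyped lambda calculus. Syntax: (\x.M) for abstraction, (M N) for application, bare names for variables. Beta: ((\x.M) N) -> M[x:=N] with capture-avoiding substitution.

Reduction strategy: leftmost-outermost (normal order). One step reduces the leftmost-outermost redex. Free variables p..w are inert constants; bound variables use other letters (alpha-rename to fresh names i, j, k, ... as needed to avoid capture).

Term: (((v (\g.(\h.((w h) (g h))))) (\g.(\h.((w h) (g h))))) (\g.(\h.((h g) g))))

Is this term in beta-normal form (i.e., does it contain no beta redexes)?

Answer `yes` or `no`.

Term: (((v (\g.(\h.((w h) (g h))))) (\g.(\h.((w h) (g h))))) (\g.(\h.((h g) g))))
No beta redexes found.

Answer: yes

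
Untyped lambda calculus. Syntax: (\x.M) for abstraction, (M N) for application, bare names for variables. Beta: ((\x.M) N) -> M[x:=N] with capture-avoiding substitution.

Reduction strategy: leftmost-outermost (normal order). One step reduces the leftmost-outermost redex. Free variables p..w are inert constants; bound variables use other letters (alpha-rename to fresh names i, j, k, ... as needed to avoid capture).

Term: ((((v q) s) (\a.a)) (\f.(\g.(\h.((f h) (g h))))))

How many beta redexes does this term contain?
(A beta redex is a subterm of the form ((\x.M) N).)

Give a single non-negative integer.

Answer: 0

Derivation:
Term: ((((v q) s) (\a.a)) (\f.(\g.(\h.((f h) (g h))))))
  (no redexes)
Total redexes: 0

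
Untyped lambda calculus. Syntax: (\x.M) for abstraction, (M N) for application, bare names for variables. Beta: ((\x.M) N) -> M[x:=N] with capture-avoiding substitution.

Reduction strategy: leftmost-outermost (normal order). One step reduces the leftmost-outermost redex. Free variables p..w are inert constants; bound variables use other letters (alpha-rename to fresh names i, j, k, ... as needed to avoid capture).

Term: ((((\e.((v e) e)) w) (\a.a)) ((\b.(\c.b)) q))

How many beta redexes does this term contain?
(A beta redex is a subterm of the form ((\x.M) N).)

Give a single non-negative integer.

Answer: 2

Derivation:
Term: ((((\e.((v e) e)) w) (\a.a)) ((\b.(\c.b)) q))
  Redex: ((\e.((v e) e)) w)
  Redex: ((\b.(\c.b)) q)
Total redexes: 2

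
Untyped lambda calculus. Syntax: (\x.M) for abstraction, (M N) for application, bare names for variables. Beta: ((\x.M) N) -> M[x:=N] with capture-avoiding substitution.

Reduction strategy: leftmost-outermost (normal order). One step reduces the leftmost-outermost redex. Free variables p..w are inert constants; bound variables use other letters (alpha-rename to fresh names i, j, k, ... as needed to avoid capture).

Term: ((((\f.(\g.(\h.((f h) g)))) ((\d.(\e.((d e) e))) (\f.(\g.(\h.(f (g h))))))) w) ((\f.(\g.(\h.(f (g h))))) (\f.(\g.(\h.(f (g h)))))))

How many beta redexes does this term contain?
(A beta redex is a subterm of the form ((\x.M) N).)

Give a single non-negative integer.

Term: ((((\f.(\g.(\h.((f h) g)))) ((\d.(\e.((d e) e))) (\f.(\g.(\h.(f (g h))))))) w) ((\f.(\g.(\h.(f (g h))))) (\f.(\g.(\h.(f (g h)))))))
  Redex: ((\f.(\g.(\h.((f h) g)))) ((\d.(\e.((d e) e))) (\f.(\g.(\h.(f (g h)))))))
  Redex: ((\d.(\e.((d e) e))) (\f.(\g.(\h.(f (g h))))))
  Redex: ((\f.(\g.(\h.(f (g h))))) (\f.(\g.(\h.(f (g h))))))
Total redexes: 3

Answer: 3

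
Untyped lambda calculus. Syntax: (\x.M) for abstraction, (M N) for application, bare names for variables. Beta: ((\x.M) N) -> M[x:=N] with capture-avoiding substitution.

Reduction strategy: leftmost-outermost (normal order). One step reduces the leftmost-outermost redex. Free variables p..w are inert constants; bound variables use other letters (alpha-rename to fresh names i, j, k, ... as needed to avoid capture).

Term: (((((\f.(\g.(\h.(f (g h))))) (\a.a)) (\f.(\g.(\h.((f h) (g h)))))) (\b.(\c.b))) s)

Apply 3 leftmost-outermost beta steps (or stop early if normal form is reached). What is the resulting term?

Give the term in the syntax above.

Step 0: (((((\f.(\g.(\h.(f (g h))))) (\a.a)) (\f.(\g.(\h.((f h) (g h)))))) (\b.(\c.b))) s)
Step 1: ((((\g.(\h.((\a.a) (g h)))) (\f.(\g.(\h.((f h) (g h)))))) (\b.(\c.b))) s)
Step 2: (((\h.((\a.a) ((\f.(\g.(\h.((f h) (g h))))) h))) (\b.(\c.b))) s)
Step 3: (((\a.a) ((\f.(\g.(\h.((f h) (g h))))) (\b.(\c.b)))) s)

Answer: (((\a.a) ((\f.(\g.(\h.((f h) (g h))))) (\b.(\c.b)))) s)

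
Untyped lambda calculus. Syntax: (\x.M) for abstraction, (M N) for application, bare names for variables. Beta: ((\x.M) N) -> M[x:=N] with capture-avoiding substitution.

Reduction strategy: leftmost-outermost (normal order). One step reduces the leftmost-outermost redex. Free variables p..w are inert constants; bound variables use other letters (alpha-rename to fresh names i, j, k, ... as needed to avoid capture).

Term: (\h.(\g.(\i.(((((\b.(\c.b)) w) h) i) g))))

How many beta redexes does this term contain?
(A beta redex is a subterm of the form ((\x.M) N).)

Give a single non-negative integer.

Answer: 1

Derivation:
Term: (\h.(\g.(\i.(((((\b.(\c.b)) w) h) i) g))))
  Redex: ((\b.(\c.b)) w)
Total redexes: 1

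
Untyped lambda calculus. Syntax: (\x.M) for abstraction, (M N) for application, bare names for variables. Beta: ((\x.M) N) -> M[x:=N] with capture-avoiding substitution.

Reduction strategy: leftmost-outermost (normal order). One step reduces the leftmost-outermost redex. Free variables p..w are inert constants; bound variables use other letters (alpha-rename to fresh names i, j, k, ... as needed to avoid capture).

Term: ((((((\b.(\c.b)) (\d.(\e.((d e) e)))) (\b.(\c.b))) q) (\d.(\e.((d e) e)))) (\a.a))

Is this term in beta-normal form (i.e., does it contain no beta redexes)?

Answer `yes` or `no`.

Answer: no

Derivation:
Term: ((((((\b.(\c.b)) (\d.(\e.((d e) e)))) (\b.(\c.b))) q) (\d.(\e.((d e) e)))) (\a.a))
Found 1 beta redex(es).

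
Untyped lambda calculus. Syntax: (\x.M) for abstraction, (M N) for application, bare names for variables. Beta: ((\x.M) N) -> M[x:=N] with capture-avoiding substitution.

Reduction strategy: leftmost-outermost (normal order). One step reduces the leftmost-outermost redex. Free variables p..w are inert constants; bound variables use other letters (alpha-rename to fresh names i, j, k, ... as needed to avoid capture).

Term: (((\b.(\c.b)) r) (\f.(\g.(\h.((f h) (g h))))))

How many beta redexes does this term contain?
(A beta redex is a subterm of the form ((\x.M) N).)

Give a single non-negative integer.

Answer: 1

Derivation:
Term: (((\b.(\c.b)) r) (\f.(\g.(\h.((f h) (g h))))))
  Redex: ((\b.(\c.b)) r)
Total redexes: 1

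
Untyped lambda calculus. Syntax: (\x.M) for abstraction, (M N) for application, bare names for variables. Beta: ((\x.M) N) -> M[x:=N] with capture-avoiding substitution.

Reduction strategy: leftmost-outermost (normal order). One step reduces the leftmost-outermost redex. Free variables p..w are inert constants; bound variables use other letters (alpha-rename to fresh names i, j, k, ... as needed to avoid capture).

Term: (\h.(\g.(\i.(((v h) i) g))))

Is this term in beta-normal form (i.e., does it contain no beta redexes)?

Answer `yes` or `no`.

Term: (\h.(\g.(\i.(((v h) i) g))))
No beta redexes found.

Answer: yes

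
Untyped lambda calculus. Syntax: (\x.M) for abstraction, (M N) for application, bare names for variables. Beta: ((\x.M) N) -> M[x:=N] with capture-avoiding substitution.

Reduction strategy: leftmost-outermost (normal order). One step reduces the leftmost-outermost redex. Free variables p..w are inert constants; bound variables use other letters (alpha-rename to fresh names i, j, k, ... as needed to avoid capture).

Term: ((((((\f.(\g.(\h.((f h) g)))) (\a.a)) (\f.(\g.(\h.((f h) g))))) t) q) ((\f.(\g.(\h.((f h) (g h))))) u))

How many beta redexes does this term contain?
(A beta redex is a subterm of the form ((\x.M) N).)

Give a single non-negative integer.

Answer: 2

Derivation:
Term: ((((((\f.(\g.(\h.((f h) g)))) (\a.a)) (\f.(\g.(\h.((f h) g))))) t) q) ((\f.(\g.(\h.((f h) (g h))))) u))
  Redex: ((\f.(\g.(\h.((f h) g)))) (\a.a))
  Redex: ((\f.(\g.(\h.((f h) (g h))))) u)
Total redexes: 2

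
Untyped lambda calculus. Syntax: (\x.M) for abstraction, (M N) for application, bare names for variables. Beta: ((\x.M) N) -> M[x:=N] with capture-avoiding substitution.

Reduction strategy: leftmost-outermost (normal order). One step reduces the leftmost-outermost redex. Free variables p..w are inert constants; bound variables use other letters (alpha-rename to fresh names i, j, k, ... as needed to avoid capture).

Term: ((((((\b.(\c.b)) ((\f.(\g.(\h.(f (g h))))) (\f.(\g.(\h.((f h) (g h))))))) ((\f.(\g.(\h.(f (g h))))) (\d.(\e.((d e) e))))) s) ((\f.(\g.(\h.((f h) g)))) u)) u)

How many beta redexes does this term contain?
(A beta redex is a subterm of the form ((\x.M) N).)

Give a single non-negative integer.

Answer: 4

Derivation:
Term: ((((((\b.(\c.b)) ((\f.(\g.(\h.(f (g h))))) (\f.(\g.(\h.((f h) (g h))))))) ((\f.(\g.(\h.(f (g h))))) (\d.(\e.((d e) e))))) s) ((\f.(\g.(\h.((f h) g)))) u)) u)
  Redex: ((\b.(\c.b)) ((\f.(\g.(\h.(f (g h))))) (\f.(\g.(\h.((f h) (g h)))))))
  Redex: ((\f.(\g.(\h.(f (g h))))) (\f.(\g.(\h.((f h) (g h))))))
  Redex: ((\f.(\g.(\h.(f (g h))))) (\d.(\e.((d e) e))))
  Redex: ((\f.(\g.(\h.((f h) g)))) u)
Total redexes: 4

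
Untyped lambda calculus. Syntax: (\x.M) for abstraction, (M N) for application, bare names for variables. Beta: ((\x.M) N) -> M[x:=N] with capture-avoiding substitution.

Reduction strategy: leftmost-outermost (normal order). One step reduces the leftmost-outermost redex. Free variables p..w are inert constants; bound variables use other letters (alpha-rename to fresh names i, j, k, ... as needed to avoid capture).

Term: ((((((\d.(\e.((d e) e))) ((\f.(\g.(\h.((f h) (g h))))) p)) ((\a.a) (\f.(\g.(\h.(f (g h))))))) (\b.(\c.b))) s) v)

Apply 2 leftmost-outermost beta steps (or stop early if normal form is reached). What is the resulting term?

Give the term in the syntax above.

Answer: (((((((\f.(\g.(\h.((f h) (g h))))) p) ((\a.a) (\f.(\g.(\h.(f (g h))))))) ((\a.a) (\f.(\g.(\h.(f (g h))))))) (\b.(\c.b))) s) v)

Derivation:
Step 0: ((((((\d.(\e.((d e) e))) ((\f.(\g.(\h.((f h) (g h))))) p)) ((\a.a) (\f.(\g.(\h.(f (g h))))))) (\b.(\c.b))) s) v)
Step 1: (((((\e.((((\f.(\g.(\h.((f h) (g h))))) p) e) e)) ((\a.a) (\f.(\g.(\h.(f (g h))))))) (\b.(\c.b))) s) v)
Step 2: (((((((\f.(\g.(\h.((f h) (g h))))) p) ((\a.a) (\f.(\g.(\h.(f (g h))))))) ((\a.a) (\f.(\g.(\h.(f (g h))))))) (\b.(\c.b))) s) v)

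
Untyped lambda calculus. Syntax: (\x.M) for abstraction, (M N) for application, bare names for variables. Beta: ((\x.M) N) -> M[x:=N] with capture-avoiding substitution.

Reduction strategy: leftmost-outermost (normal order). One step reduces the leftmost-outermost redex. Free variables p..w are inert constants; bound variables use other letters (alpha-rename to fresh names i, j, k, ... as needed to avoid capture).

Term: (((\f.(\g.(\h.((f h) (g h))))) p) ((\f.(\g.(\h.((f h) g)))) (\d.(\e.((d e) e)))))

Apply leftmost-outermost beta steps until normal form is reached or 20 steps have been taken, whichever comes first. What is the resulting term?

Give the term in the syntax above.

Step 0: (((\f.(\g.(\h.((f h) (g h))))) p) ((\f.(\g.(\h.((f h) g)))) (\d.(\e.((d e) e)))))
Step 1: ((\g.(\h.((p h) (g h)))) ((\f.(\g.(\h.((f h) g)))) (\d.(\e.((d e) e)))))
Step 2: (\h.((p h) (((\f.(\g.(\h.((f h) g)))) (\d.(\e.((d e) e)))) h)))
Step 3: (\h.((p h) ((\g.(\h.(((\d.(\e.((d e) e))) h) g))) h)))
Step 4: (\h.((p h) (\i.(((\d.(\e.((d e) e))) i) h))))
Step 5: (\h.((p h) (\i.((\e.((i e) e)) h))))
Step 6: (\h.((p h) (\i.((i h) h))))

Answer: (\h.((p h) (\i.((i h) h))))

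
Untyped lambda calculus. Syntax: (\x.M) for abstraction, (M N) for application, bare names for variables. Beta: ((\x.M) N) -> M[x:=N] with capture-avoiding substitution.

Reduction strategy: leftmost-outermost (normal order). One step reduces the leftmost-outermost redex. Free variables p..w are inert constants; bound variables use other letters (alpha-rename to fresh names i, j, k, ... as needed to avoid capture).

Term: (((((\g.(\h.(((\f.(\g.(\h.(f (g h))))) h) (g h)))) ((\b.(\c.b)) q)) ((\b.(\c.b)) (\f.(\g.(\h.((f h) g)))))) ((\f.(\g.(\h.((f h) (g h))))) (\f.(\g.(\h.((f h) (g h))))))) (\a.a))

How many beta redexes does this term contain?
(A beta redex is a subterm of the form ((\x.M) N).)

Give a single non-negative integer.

Term: (((((\g.(\h.(((\f.(\g.(\h.(f (g h))))) h) (g h)))) ((\b.(\c.b)) q)) ((\b.(\c.b)) (\f.(\g.(\h.((f h) g)))))) ((\f.(\g.(\h.((f h) (g h))))) (\f.(\g.(\h.((f h) (g h))))))) (\a.a))
  Redex: ((\g.(\h.(((\f.(\g.(\h.(f (g h))))) h) (g h)))) ((\b.(\c.b)) q))
  Redex: ((\f.(\g.(\h.(f (g h))))) h)
  Redex: ((\b.(\c.b)) q)
  Redex: ((\b.(\c.b)) (\f.(\g.(\h.((f h) g)))))
  Redex: ((\f.(\g.(\h.((f h) (g h))))) (\f.(\g.(\h.((f h) (g h))))))
Total redexes: 5

Answer: 5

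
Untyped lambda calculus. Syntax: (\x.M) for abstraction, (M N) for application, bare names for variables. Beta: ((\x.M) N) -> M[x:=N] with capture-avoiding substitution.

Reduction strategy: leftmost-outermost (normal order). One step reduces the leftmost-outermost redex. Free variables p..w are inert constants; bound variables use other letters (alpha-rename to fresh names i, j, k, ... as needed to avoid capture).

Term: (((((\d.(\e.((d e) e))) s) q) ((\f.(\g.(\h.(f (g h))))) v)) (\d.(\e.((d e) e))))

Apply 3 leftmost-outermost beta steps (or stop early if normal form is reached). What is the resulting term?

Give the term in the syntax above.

Step 0: (((((\d.(\e.((d e) e))) s) q) ((\f.(\g.(\h.(f (g h))))) v)) (\d.(\e.((d e) e))))
Step 1: ((((\e.((s e) e)) q) ((\f.(\g.(\h.(f (g h))))) v)) (\d.(\e.((d e) e))))
Step 2: ((((s q) q) ((\f.(\g.(\h.(f (g h))))) v)) (\d.(\e.((d e) e))))
Step 3: ((((s q) q) (\g.(\h.(v (g h))))) (\d.(\e.((d e) e))))

Answer: ((((s q) q) (\g.(\h.(v (g h))))) (\d.(\e.((d e) e))))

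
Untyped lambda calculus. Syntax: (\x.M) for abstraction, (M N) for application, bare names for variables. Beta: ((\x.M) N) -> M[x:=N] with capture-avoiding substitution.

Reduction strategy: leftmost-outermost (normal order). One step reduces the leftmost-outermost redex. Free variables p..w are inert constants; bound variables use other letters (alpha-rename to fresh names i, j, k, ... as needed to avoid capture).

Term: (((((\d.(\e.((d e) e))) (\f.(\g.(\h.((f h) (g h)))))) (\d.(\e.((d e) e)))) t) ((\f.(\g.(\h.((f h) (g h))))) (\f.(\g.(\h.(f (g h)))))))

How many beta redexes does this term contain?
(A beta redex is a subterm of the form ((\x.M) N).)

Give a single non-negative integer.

Answer: 2

Derivation:
Term: (((((\d.(\e.((d e) e))) (\f.(\g.(\h.((f h) (g h)))))) (\d.(\e.((d e) e)))) t) ((\f.(\g.(\h.((f h) (g h))))) (\f.(\g.(\h.(f (g h)))))))
  Redex: ((\d.(\e.((d e) e))) (\f.(\g.(\h.((f h) (g h))))))
  Redex: ((\f.(\g.(\h.((f h) (g h))))) (\f.(\g.(\h.(f (g h))))))
Total redexes: 2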